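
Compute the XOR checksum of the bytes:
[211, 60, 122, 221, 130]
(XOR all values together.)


XOR chain: 211 ^ 60 ^ 122 ^ 221 ^ 130 = 202

202


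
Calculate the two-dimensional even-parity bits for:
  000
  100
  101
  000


Row parities: 0100
Column parities: 001

Row P: 0100, Col P: 001, Corner: 1


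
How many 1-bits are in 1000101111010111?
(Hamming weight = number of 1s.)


Counting 1s in 1000101111010111

10


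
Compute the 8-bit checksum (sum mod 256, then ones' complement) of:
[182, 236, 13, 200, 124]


Sum = 755 mod 256 = 243
Complement = 12

12


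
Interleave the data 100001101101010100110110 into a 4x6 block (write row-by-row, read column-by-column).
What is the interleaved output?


Matrix:
  100001
  101101
  010100
  110110
Read columns: 110100110100011100011100

110100110100011100011100


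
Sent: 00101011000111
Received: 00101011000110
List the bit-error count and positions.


XOR: 00000000000001

1 error(s) at position(s): 13


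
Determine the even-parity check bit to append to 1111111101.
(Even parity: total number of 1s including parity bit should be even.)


Number of 1s in data: 9
Parity bit: 1

1


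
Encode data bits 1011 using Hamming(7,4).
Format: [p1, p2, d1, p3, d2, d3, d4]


Parity bits: p1=0, p2=1, p3=0

0110011


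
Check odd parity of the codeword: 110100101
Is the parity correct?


Number of 1s: 5

Yes, parity is correct (5 ones)


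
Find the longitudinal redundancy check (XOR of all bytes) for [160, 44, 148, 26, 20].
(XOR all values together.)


XOR chain: 160 ^ 44 ^ 148 ^ 26 ^ 20 = 22

22


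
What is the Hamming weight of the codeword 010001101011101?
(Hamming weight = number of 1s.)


Counting 1s in 010001101011101

8


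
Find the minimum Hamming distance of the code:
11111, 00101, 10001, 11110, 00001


Comparing all pairs, minimum distance: 1
Can detect 0 errors, correct 0 errors

1


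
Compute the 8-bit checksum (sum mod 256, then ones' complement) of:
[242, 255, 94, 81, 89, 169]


Sum = 930 mod 256 = 162
Complement = 93

93


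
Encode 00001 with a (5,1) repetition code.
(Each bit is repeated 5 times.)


Each bit -> 5 copies

0000000000000000000011111


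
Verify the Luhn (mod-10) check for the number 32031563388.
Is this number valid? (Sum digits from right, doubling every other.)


Luhn sum = 45
45 mod 10 = 5

Invalid (Luhn sum mod 10 = 5)


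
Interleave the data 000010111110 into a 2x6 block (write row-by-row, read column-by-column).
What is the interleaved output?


Matrix:
  000010
  111110
Read columns: 010101011100

010101011100


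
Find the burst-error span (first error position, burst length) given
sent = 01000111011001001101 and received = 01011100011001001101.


XOR: 00011011000000000000

Burst at position 3, length 5


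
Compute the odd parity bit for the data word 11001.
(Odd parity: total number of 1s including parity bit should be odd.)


Number of 1s in data: 3
Parity bit: 0

0


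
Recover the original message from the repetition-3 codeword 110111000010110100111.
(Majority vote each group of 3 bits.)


Groups: 110, 111, 000, 010, 110, 100, 111
Majority votes: 1100101

1100101


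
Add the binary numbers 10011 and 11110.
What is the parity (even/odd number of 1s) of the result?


10011 = 19
11110 = 30
Sum = 49 = 110001
1s count = 3

odd parity (3 ones in 110001)


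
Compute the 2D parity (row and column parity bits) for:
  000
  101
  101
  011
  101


Row parities: 00000
Column parities: 110

Row P: 00000, Col P: 110, Corner: 0


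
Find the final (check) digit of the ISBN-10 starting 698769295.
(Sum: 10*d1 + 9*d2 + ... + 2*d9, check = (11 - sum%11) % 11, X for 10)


Weighted sum: 380
380 mod 11 = 6

Check digit: 5


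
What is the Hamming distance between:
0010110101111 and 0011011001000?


XOR: 0001101100111
Count of 1s: 7

7


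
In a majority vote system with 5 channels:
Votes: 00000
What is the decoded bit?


Ones: 0 out of 5
Threshold: 3

0 (0/5 voted 1)


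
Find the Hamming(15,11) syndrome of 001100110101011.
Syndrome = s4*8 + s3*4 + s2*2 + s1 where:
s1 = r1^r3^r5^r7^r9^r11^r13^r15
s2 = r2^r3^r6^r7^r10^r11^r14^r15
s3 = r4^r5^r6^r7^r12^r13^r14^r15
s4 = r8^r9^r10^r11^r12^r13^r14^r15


s1=1, s2=1, s3=1, s4=1

Syndrome = 15 (error at position 15)


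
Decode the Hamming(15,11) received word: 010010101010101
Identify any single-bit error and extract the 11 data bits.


Syndrome = 0: no error detected

Data: 01011010101 (no errors)


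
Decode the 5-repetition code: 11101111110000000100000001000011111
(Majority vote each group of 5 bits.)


Groups: 11101, 11111, 00000, 00100, 00000, 10000, 11111
Majority votes: 1100001

1100001


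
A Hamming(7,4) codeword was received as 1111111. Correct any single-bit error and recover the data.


Syndrome = 0: no error detected

Data: 1111 (no errors)


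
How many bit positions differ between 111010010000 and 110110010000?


XOR: 001100000000
Count of 1s: 2

2


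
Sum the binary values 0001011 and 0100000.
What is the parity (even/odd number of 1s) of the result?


0001011 = 11
0100000 = 32
Sum = 43 = 101011
1s count = 4

even parity (4 ones in 101011)


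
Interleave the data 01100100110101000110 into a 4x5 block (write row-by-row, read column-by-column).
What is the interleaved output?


Matrix:
  01100
  10011
  01010
  00110
Read columns: 01001010100101110100

01001010100101110100


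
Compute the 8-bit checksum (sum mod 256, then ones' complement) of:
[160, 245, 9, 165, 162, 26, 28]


Sum = 795 mod 256 = 27
Complement = 228

228


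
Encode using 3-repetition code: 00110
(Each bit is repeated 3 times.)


Each bit -> 3 copies

000000111111000


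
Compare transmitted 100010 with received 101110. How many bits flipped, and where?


XOR: 001100

2 error(s) at position(s): 2, 3


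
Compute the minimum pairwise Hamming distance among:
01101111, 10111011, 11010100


Comparing all pairs, minimum distance: 4
Can detect 3 errors, correct 1 errors

4


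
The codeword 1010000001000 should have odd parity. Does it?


Number of 1s: 3

Yes, parity is correct (3 ones)


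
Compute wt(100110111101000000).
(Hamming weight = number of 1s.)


Counting 1s in 100110111101000000

8


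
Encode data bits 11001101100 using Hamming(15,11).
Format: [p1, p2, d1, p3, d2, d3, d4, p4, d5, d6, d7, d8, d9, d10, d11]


Parity bits: p1=0, p2=0, p3=1, p4=0

001110001101100


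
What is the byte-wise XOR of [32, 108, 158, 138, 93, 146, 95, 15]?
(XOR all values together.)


XOR chain: 32 ^ 108 ^ 158 ^ 138 ^ 93 ^ 146 ^ 95 ^ 15 = 199

199


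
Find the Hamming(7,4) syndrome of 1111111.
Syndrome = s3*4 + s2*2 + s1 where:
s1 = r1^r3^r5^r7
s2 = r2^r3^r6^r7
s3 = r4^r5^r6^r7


s1=0, s2=0, s3=0

Syndrome = 0 (no error)


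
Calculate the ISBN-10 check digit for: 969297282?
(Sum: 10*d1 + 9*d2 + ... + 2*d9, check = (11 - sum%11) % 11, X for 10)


Weighted sum: 355
355 mod 11 = 3

Check digit: 8


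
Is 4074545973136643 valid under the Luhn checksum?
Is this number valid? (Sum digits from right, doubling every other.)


Luhn sum = 65
65 mod 10 = 5

Invalid (Luhn sum mod 10 = 5)


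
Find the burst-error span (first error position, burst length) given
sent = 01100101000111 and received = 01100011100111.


XOR: 00000110100000

Burst at position 5, length 4


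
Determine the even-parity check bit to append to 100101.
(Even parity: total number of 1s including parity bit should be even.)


Number of 1s in data: 3
Parity bit: 1

1


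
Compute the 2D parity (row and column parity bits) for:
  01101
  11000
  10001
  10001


Row parities: 1000
Column parities: 10101

Row P: 1000, Col P: 10101, Corner: 1


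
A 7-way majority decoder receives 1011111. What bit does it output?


Ones: 6 out of 7
Threshold: 4

1 (6/7 voted 1)


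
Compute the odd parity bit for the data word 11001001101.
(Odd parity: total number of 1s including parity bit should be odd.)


Number of 1s in data: 6
Parity bit: 1

1


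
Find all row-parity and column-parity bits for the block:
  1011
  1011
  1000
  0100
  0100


Row parities: 11111
Column parities: 1000

Row P: 11111, Col P: 1000, Corner: 1


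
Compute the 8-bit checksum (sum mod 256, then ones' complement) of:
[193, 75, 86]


Sum = 354 mod 256 = 98
Complement = 157

157


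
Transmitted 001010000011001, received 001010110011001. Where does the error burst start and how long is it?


XOR: 000000110000000

Burst at position 6, length 2


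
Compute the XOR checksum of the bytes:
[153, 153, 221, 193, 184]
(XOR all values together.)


XOR chain: 153 ^ 153 ^ 221 ^ 193 ^ 184 = 164

164


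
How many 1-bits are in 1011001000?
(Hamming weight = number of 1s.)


Counting 1s in 1011001000

4


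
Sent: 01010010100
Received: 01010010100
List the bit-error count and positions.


XOR: 00000000000

0 errors (received matches sent)


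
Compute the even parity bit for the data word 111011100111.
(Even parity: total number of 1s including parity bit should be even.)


Number of 1s in data: 9
Parity bit: 1

1


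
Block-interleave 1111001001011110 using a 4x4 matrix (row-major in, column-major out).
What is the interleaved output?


Matrix:
  1111
  0010
  0101
  1110
Read columns: 1001101111011010

1001101111011010


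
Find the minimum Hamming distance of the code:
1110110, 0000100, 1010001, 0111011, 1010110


Comparing all pairs, minimum distance: 1
Can detect 0 errors, correct 0 errors

1


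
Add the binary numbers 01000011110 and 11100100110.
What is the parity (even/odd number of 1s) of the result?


01000011110 = 542
11100100110 = 1830
Sum = 2372 = 100101000100
1s count = 4

even parity (4 ones in 100101000100)


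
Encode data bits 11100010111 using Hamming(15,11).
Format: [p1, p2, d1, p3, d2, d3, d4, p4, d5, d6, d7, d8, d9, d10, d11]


Parity bits: p1=1, p2=1, p3=1, p4=0

111111000010111


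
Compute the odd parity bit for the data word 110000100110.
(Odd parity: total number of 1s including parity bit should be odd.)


Number of 1s in data: 5
Parity bit: 0

0


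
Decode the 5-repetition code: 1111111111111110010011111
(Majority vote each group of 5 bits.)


Groups: 11111, 11111, 11111, 00100, 11111
Majority votes: 11101

11101


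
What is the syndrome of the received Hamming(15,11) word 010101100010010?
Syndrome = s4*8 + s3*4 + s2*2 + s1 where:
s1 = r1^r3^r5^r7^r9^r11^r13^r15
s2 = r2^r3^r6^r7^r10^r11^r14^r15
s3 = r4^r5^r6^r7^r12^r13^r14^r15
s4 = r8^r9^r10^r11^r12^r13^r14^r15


s1=0, s2=1, s3=0, s4=0

Syndrome = 2 (error at position 2)


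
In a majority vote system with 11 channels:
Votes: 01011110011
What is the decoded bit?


Ones: 7 out of 11
Threshold: 6

1 (7/11 voted 1)


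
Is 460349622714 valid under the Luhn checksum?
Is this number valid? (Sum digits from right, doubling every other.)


Luhn sum = 56
56 mod 10 = 6

Invalid (Luhn sum mod 10 = 6)


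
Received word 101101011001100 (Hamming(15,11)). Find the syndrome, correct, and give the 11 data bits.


Syndrome = 0: no error detected

Data: 10101001100 (no errors)


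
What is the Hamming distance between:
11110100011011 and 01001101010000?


XOR: 10111001001011
Count of 1s: 8

8


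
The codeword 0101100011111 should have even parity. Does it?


Number of 1s: 8

Yes, parity is correct (8 ones)


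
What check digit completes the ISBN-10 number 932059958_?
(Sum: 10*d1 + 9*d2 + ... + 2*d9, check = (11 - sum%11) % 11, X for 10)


Weighted sum: 275
275 mod 11 = 0

Check digit: 0


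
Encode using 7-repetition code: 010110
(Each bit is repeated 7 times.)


Each bit -> 7 copies

000000011111110000000111111111111110000000


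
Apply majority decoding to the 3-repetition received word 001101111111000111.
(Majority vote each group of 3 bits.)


Groups: 001, 101, 111, 111, 000, 111
Majority votes: 011101

011101


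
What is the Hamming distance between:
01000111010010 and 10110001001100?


XOR: 11110110011110
Count of 1s: 10

10


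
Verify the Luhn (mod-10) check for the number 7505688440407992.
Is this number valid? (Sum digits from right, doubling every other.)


Luhn sum = 78
78 mod 10 = 8

Invalid (Luhn sum mod 10 = 8)


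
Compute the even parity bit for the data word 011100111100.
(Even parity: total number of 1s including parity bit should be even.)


Number of 1s in data: 7
Parity bit: 1

1


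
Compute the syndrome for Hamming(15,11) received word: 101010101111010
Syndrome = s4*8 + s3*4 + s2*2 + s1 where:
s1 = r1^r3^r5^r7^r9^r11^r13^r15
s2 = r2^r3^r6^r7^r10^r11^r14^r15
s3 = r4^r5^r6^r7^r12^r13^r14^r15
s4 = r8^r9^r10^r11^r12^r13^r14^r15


s1=0, s2=1, s3=0, s4=1

Syndrome = 10 (error at position 10)


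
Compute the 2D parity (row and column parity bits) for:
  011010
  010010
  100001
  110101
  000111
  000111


Row parities: 100011
Column parities: 011100

Row P: 100011, Col P: 011100, Corner: 1


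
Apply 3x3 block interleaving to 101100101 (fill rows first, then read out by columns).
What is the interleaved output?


Matrix:
  101
  100
  101
Read columns: 111000101

111000101


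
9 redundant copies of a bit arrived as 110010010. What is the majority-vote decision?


Ones: 4 out of 9
Threshold: 5

0 (4/9 voted 1)


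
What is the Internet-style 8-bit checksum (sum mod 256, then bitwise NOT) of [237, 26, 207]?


Sum = 470 mod 256 = 214
Complement = 41

41


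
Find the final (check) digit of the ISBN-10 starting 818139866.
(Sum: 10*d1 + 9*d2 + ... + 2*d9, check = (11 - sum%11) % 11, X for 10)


Weighted sum: 285
285 mod 11 = 10

Check digit: 1


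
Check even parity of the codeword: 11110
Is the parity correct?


Number of 1s: 4

Yes, parity is correct (4 ones)


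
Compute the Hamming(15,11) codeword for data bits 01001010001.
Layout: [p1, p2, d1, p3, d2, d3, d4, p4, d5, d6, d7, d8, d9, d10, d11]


Parity bits: p1=0, p2=0, p3=0, p4=1

000010011010001


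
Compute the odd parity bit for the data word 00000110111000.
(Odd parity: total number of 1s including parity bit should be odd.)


Number of 1s in data: 5
Parity bit: 0

0


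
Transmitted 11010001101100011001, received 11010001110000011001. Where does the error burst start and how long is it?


XOR: 00000000011100000000

Burst at position 9, length 3


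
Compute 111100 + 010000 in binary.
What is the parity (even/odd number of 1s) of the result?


111100 = 60
010000 = 16
Sum = 76 = 1001100
1s count = 3

odd parity (3 ones in 1001100)


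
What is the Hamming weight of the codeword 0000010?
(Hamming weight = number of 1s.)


Counting 1s in 0000010

1


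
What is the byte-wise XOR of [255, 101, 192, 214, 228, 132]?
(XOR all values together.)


XOR chain: 255 ^ 101 ^ 192 ^ 214 ^ 228 ^ 132 = 236

236


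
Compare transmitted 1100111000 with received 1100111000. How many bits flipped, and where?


XOR: 0000000000

0 errors (received matches sent)


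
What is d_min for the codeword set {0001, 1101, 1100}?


Comparing all pairs, minimum distance: 1
Can detect 0 errors, correct 0 errors

1


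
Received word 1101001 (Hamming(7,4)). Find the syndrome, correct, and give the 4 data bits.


Syndrome = 0: no error detected

Data: 0001 (no errors)


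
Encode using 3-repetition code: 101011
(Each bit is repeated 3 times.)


Each bit -> 3 copies

111000111000111111


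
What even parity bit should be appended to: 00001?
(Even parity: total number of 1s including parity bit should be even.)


Number of 1s in data: 1
Parity bit: 1

1


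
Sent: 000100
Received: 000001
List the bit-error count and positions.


XOR: 000101

2 error(s) at position(s): 3, 5


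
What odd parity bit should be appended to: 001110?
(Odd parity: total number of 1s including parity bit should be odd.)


Number of 1s in data: 3
Parity bit: 0

0


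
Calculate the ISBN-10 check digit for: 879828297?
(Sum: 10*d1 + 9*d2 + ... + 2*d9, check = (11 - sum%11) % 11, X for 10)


Weighted sum: 372
372 mod 11 = 9

Check digit: 2


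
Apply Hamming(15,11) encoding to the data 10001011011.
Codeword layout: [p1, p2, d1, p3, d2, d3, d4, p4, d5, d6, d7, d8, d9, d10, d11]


Parity bits: p1=0, p2=0, p3=1, p4=1

001100011011011


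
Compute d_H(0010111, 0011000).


XOR: 0001111
Count of 1s: 4

4


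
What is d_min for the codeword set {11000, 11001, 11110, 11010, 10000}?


Comparing all pairs, minimum distance: 1
Can detect 0 errors, correct 0 errors

1


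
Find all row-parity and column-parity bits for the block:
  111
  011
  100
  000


Row parities: 1010
Column parities: 000

Row P: 1010, Col P: 000, Corner: 0


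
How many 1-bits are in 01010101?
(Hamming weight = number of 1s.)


Counting 1s in 01010101

4


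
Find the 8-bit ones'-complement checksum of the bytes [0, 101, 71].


Sum = 172 mod 256 = 172
Complement = 83

83


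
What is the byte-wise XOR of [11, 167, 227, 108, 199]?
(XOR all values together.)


XOR chain: 11 ^ 167 ^ 227 ^ 108 ^ 199 = 228

228


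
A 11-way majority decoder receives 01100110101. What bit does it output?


Ones: 6 out of 11
Threshold: 6

1 (6/11 voted 1)


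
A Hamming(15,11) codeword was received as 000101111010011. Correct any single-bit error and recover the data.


Syndrome = 14: error at position 14

Data: 00111010001 (corrected bit 14)


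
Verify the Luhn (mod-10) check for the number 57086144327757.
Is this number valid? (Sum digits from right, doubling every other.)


Luhn sum = 60
60 mod 10 = 0

Valid (Luhn sum mod 10 = 0)


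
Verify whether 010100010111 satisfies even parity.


Number of 1s: 6

Yes, parity is correct (6 ones)


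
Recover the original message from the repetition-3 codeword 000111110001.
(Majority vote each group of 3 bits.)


Groups: 000, 111, 110, 001
Majority votes: 0110

0110


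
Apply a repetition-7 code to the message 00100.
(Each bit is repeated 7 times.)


Each bit -> 7 copies

00000000000000111111100000000000000


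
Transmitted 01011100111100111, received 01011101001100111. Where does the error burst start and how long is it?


XOR: 00000001110000000

Burst at position 7, length 3


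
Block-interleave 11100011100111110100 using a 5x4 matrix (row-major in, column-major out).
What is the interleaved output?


Matrix:
  1110
  0011
  1001
  1111
  0100
Read columns: 10110100111101001110

10110100111101001110


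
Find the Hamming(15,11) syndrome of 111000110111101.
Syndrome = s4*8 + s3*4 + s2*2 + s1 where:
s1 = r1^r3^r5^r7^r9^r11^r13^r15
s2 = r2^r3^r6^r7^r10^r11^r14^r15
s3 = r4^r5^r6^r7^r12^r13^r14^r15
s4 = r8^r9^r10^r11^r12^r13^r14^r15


s1=0, s2=0, s3=0, s4=0

Syndrome = 0 (no error)


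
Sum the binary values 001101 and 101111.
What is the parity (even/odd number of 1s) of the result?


001101 = 13
101111 = 47
Sum = 60 = 111100
1s count = 4

even parity (4 ones in 111100)


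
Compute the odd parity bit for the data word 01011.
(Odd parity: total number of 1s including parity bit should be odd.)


Number of 1s in data: 3
Parity bit: 0

0


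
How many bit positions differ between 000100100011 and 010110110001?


XOR: 010010010010
Count of 1s: 4

4


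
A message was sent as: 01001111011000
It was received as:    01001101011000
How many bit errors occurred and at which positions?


XOR: 00000010000000

1 error(s) at position(s): 6


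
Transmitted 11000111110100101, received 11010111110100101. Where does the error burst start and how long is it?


XOR: 00010000000000000

Burst at position 3, length 1


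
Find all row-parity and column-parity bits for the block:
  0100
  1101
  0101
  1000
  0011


Row parities: 11010
Column parities: 0111

Row P: 11010, Col P: 0111, Corner: 1


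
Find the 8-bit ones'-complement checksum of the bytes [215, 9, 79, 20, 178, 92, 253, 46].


Sum = 892 mod 256 = 124
Complement = 131

131


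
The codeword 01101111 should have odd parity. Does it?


Number of 1s: 6

No, parity error (6 ones)


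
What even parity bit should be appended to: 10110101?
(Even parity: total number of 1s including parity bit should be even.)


Number of 1s in data: 5
Parity bit: 1

1


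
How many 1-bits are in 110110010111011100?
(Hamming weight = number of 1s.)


Counting 1s in 110110010111011100

11


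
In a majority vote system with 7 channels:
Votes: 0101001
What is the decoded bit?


Ones: 3 out of 7
Threshold: 4

0 (3/7 voted 1)


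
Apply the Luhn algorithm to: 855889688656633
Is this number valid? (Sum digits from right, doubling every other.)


Luhn sum = 85
85 mod 10 = 5

Invalid (Luhn sum mod 10 = 5)


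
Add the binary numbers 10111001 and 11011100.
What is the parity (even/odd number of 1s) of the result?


10111001 = 185
11011100 = 220
Sum = 405 = 110010101
1s count = 5

odd parity (5 ones in 110010101)


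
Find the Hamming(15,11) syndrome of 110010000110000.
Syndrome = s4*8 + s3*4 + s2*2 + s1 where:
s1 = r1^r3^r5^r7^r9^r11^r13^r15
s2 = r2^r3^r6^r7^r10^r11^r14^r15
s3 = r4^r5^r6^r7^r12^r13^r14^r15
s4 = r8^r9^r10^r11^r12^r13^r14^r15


s1=1, s2=1, s3=1, s4=0

Syndrome = 7 (error at position 7)


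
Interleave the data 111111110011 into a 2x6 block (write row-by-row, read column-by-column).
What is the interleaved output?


Matrix:
  111111
  110011
Read columns: 111110101111

111110101111


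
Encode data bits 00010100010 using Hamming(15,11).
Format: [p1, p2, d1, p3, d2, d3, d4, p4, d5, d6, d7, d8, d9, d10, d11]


Parity bits: p1=1, p2=1, p3=0, p4=0

110000100100010


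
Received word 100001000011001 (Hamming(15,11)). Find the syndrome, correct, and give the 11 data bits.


Syndrome = 15: error at position 15

Data: 00100011000 (corrected bit 15)


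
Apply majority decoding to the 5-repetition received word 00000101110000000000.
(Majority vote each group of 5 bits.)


Groups: 00000, 10111, 00000, 00000
Majority votes: 0100

0100


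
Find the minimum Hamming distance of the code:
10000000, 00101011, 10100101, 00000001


Comparing all pairs, minimum distance: 2
Can detect 1 errors, correct 0 errors

2


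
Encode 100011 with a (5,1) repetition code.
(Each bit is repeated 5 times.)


Each bit -> 5 copies

111110000000000000001111111111


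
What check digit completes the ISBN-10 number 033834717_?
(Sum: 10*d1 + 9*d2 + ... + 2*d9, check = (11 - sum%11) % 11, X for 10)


Weighted sum: 190
190 mod 11 = 3

Check digit: 8


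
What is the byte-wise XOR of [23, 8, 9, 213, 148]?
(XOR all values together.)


XOR chain: 23 ^ 8 ^ 9 ^ 213 ^ 148 = 87

87


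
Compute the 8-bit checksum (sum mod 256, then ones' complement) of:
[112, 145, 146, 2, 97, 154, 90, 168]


Sum = 914 mod 256 = 146
Complement = 109

109


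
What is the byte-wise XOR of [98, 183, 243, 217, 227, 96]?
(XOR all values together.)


XOR chain: 98 ^ 183 ^ 243 ^ 217 ^ 227 ^ 96 = 124

124


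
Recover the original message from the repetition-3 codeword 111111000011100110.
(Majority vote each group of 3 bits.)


Groups: 111, 111, 000, 011, 100, 110
Majority votes: 110101

110101


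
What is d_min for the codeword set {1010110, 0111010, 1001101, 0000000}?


Comparing all pairs, minimum distance: 4
Can detect 3 errors, correct 1 errors

4


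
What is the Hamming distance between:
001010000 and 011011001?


XOR: 010001001
Count of 1s: 3

3


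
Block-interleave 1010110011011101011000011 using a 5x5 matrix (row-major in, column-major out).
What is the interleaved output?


Matrix:
  10101
  10011
  01110
  10110
  00011
Read columns: 1101000100101100111111001

1101000100101100111111001


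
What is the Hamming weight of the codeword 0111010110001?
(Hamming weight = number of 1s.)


Counting 1s in 0111010110001

7


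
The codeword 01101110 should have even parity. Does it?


Number of 1s: 5

No, parity error (5 ones)


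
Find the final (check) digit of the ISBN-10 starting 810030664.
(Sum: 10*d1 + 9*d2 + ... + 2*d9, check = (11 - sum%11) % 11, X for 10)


Weighted sum: 157
157 mod 11 = 3

Check digit: 8


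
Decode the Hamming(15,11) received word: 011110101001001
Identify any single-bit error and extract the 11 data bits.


Syndrome = 13: error at position 13

Data: 11011001101 (corrected bit 13)


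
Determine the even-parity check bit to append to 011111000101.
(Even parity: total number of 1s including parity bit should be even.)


Number of 1s in data: 7
Parity bit: 1

1


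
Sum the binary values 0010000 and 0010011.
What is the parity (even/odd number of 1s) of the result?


0010000 = 16
0010011 = 19
Sum = 35 = 100011
1s count = 3

odd parity (3 ones in 100011)


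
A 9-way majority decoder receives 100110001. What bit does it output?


Ones: 4 out of 9
Threshold: 5

0 (4/9 voted 1)


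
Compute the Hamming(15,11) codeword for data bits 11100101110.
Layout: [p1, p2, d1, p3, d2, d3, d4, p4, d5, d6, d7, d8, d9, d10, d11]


Parity bits: p1=1, p2=0, p3=1, p4=0

101111000101110


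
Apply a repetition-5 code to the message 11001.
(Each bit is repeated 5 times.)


Each bit -> 5 copies

1111111111000000000011111


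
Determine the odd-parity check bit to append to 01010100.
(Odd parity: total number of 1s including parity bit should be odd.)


Number of 1s in data: 3
Parity bit: 0

0


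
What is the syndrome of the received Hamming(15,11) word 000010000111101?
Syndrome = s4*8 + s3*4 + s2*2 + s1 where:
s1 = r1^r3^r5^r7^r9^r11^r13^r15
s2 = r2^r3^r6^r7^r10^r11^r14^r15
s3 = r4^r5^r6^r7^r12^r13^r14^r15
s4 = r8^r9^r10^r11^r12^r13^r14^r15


s1=0, s2=1, s3=0, s4=1

Syndrome = 10 (error at position 10)


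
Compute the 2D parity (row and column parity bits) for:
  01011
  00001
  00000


Row parities: 110
Column parities: 01010

Row P: 110, Col P: 01010, Corner: 0


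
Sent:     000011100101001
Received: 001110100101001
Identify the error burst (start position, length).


XOR: 001101000000000

Burst at position 2, length 4


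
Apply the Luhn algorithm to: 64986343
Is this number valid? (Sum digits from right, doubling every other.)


Luhn sum = 41
41 mod 10 = 1

Invalid (Luhn sum mod 10 = 1)


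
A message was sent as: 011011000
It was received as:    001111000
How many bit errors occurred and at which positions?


XOR: 010100000

2 error(s) at position(s): 1, 3


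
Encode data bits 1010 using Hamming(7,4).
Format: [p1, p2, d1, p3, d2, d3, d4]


Parity bits: p1=1, p2=0, p3=1

1011010


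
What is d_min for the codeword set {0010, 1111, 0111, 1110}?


Comparing all pairs, minimum distance: 1
Can detect 0 errors, correct 0 errors

1


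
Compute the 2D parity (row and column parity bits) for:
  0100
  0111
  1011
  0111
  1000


Row parities: 11111
Column parities: 0111

Row P: 11111, Col P: 0111, Corner: 1


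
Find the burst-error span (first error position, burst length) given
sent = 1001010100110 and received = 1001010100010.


XOR: 0000000000100

Burst at position 10, length 1


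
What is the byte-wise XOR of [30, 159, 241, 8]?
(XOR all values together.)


XOR chain: 30 ^ 159 ^ 241 ^ 8 = 120

120


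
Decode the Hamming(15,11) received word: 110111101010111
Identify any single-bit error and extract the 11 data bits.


Syndrome = 13: error at position 13

Data: 01111010011 (corrected bit 13)


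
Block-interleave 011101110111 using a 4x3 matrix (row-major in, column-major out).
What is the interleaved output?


Matrix:
  011
  101
  110
  111
Read columns: 011110111101

011110111101


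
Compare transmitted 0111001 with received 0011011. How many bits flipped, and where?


XOR: 0100010

2 error(s) at position(s): 1, 5


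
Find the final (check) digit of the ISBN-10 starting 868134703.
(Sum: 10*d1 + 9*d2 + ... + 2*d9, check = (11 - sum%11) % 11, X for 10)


Weighted sum: 277
277 mod 11 = 2

Check digit: 9


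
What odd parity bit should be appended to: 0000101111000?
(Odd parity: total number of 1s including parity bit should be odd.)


Number of 1s in data: 5
Parity bit: 0

0


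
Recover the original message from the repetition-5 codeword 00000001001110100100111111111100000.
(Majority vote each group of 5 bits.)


Groups: 00000, 00100, 11101, 00100, 11111, 11111, 00000
Majority votes: 0010110

0010110


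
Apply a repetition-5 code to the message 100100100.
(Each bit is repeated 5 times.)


Each bit -> 5 copies

111110000000000111110000000000111110000000000


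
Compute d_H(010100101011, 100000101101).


XOR: 110100000110
Count of 1s: 5

5


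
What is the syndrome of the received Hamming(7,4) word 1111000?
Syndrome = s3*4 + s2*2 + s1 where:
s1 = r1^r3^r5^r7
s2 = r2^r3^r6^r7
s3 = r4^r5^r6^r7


s1=0, s2=0, s3=1

Syndrome = 4 (error at position 4)


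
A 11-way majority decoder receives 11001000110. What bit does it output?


Ones: 5 out of 11
Threshold: 6

0 (5/11 voted 1)


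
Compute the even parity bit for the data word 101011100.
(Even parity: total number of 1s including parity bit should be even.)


Number of 1s in data: 5
Parity bit: 1

1


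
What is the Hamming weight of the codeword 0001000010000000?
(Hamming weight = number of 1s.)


Counting 1s in 0001000010000000

2


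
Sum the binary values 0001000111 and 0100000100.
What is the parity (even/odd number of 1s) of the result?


0001000111 = 71
0100000100 = 260
Sum = 331 = 101001011
1s count = 5

odd parity (5 ones in 101001011)


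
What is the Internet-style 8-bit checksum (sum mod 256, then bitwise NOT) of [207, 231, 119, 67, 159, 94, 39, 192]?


Sum = 1108 mod 256 = 84
Complement = 171

171


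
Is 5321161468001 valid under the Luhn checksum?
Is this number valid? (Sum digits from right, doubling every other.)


Luhn sum = 42
42 mod 10 = 2

Invalid (Luhn sum mod 10 = 2)


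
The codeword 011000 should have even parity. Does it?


Number of 1s: 2

Yes, parity is correct (2 ones)


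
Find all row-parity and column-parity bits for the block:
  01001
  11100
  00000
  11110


Row parities: 0100
Column parities: 01011

Row P: 0100, Col P: 01011, Corner: 1


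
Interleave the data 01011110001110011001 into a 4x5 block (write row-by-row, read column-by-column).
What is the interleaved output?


Matrix:
  01011
  11000
  11100
  11001
Read columns: 01111111001010001001

01111111001010001001


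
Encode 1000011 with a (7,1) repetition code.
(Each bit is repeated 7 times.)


Each bit -> 7 copies

1111111000000000000000000000000000011111111111111


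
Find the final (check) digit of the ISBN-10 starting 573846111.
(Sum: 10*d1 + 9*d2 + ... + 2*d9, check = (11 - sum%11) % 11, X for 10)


Weighted sum: 256
256 mod 11 = 3

Check digit: 8


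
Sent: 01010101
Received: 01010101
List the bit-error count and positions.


XOR: 00000000

0 errors (received matches sent)


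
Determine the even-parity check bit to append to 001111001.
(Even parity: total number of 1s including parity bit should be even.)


Number of 1s in data: 5
Parity bit: 1

1


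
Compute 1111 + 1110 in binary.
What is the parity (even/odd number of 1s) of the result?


1111 = 15
1110 = 14
Sum = 29 = 11101
1s count = 4

even parity (4 ones in 11101)


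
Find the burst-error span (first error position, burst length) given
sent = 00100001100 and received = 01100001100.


XOR: 01000000000

Burst at position 1, length 1


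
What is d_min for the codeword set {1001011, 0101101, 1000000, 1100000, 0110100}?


Comparing all pairs, minimum distance: 1
Can detect 0 errors, correct 0 errors

1


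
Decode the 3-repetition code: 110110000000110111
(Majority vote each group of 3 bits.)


Groups: 110, 110, 000, 000, 110, 111
Majority votes: 110011

110011


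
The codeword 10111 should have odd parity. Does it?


Number of 1s: 4

No, parity error (4 ones)


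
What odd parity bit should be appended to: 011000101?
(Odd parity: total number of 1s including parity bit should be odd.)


Number of 1s in data: 4
Parity bit: 1

1


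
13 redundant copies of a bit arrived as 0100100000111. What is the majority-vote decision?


Ones: 5 out of 13
Threshold: 7

0 (5/13 voted 1)


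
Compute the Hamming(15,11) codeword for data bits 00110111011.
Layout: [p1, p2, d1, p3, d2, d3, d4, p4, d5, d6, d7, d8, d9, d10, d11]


Parity bits: p1=1, p2=0, p3=1, p4=1

100101110111011


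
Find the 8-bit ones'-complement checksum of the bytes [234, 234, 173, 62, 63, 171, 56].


Sum = 993 mod 256 = 225
Complement = 30

30


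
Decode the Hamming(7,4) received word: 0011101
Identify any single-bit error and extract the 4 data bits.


Syndrome = 5: error at position 5

Data: 1001 (corrected bit 5)


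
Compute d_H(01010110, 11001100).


XOR: 10011010
Count of 1s: 4

4


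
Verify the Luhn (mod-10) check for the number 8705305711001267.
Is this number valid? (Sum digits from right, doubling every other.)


Luhn sum = 50
50 mod 10 = 0

Valid (Luhn sum mod 10 = 0)


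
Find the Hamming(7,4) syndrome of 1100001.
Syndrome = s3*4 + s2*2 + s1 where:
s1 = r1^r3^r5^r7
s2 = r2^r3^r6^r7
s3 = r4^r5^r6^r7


s1=0, s2=0, s3=1

Syndrome = 4 (error at position 4)


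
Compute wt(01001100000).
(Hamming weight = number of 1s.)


Counting 1s in 01001100000

3


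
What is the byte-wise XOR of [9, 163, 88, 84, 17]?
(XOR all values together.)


XOR chain: 9 ^ 163 ^ 88 ^ 84 ^ 17 = 183

183


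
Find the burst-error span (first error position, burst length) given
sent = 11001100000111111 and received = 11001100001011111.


XOR: 00000000001100000

Burst at position 10, length 2


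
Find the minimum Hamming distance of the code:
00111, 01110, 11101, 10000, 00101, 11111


Comparing all pairs, minimum distance: 1
Can detect 0 errors, correct 0 errors

1


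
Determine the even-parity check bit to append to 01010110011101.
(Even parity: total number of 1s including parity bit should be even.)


Number of 1s in data: 8
Parity bit: 0

0


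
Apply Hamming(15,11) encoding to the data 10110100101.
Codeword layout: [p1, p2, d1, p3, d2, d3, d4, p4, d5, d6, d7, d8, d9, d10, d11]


Parity bits: p1=0, p2=1, p3=0, p4=1

011001110100101


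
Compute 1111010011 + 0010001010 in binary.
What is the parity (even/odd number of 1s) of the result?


1111010011 = 979
0010001010 = 138
Sum = 1117 = 10001011101
1s count = 6

even parity (6 ones in 10001011101)


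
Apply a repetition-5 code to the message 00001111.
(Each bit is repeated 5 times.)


Each bit -> 5 copies

0000000000000000000011111111111111111111


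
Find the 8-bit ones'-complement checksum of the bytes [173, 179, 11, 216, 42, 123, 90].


Sum = 834 mod 256 = 66
Complement = 189

189


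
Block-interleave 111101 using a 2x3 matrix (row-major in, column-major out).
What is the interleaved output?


Matrix:
  111
  101
Read columns: 111011

111011


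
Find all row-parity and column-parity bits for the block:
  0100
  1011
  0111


Row parities: 111
Column parities: 1000

Row P: 111, Col P: 1000, Corner: 1


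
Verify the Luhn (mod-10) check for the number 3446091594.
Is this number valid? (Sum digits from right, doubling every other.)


Luhn sum = 53
53 mod 10 = 3

Invalid (Luhn sum mod 10 = 3)


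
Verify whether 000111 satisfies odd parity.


Number of 1s: 3

Yes, parity is correct (3 ones)


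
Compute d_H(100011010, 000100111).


XOR: 100111101
Count of 1s: 6

6


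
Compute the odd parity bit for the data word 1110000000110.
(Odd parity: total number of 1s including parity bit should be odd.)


Number of 1s in data: 5
Parity bit: 0

0


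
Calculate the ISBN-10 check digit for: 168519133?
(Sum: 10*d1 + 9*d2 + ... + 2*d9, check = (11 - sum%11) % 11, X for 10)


Weighted sum: 233
233 mod 11 = 2

Check digit: 9


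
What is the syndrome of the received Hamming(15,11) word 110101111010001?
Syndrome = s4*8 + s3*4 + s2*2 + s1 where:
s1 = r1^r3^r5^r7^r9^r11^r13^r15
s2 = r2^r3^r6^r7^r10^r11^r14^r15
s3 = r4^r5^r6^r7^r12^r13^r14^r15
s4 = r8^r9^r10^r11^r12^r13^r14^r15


s1=1, s2=1, s3=0, s4=0

Syndrome = 3 (error at position 3)


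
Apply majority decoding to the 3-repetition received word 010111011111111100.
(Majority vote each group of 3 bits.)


Groups: 010, 111, 011, 111, 111, 100
Majority votes: 011110

011110


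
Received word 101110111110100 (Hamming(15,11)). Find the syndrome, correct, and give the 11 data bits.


Syndrome = 9: error at position 9

Data: 11010110100 (corrected bit 9)


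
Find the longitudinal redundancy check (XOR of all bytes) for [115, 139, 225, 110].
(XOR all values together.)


XOR chain: 115 ^ 139 ^ 225 ^ 110 = 119

119


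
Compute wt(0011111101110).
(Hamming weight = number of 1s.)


Counting 1s in 0011111101110

9


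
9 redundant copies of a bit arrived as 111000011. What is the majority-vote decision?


Ones: 5 out of 9
Threshold: 5

1 (5/9 voted 1)


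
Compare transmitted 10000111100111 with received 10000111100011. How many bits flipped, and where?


XOR: 00000000000100

1 error(s) at position(s): 11


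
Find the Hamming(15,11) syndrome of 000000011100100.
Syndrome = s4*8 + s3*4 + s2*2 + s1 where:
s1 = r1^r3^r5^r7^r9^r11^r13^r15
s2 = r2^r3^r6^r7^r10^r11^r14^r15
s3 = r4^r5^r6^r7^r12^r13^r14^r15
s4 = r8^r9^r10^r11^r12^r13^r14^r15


s1=0, s2=1, s3=1, s4=0

Syndrome = 6 (error at position 6)


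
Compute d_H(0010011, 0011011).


XOR: 0001000
Count of 1s: 1

1


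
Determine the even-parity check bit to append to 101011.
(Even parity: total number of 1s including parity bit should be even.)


Number of 1s in data: 4
Parity bit: 0

0


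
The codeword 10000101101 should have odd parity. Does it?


Number of 1s: 5

Yes, parity is correct (5 ones)


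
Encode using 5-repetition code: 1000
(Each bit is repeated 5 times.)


Each bit -> 5 copies

11111000000000000000


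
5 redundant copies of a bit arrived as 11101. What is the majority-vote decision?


Ones: 4 out of 5
Threshold: 3

1 (4/5 voted 1)


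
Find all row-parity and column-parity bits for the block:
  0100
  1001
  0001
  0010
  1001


Row parities: 10110
Column parities: 0111

Row P: 10110, Col P: 0111, Corner: 1


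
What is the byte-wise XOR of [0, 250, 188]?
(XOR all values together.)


XOR chain: 0 ^ 250 ^ 188 = 70

70


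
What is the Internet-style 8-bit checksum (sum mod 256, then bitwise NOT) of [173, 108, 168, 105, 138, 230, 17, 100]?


Sum = 1039 mod 256 = 15
Complement = 240

240


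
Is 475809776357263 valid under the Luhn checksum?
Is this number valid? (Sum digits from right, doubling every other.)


Luhn sum = 72
72 mod 10 = 2

Invalid (Luhn sum mod 10 = 2)


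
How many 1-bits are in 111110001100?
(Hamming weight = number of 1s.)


Counting 1s in 111110001100

7


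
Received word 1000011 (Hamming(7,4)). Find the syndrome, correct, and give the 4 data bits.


Syndrome = 0: no error detected

Data: 0011 (no errors)


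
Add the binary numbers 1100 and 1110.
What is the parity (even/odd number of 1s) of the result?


1100 = 12
1110 = 14
Sum = 26 = 11010
1s count = 3

odd parity (3 ones in 11010)


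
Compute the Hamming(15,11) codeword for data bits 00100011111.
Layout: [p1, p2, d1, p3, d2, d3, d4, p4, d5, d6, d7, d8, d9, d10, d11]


Parity bits: p1=1, p2=0, p3=1, p4=1

100101010011111
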